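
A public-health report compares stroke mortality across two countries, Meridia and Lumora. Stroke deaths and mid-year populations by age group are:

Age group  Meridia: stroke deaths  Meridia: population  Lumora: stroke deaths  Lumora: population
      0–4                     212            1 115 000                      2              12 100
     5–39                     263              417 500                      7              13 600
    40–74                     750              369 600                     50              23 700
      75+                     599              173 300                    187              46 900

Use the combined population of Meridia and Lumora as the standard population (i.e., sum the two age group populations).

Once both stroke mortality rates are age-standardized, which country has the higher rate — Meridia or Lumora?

Lumora

Age-specific rates per 100 000 for Meridia: 19.01, 62.99, 202.92, 345.64.
For Lumora: 16.53, 51.47, 210.97, 398.72.
Combined standard total = 2 171 700; weights = 0.5190, 0.1985, 0.1811, 0.1014.
Meridia: 0.5190×19.01 + 0.1985×62.99 + 0.1811×202.92 + 0.1014×345.64 = 94.1690 per 100 000.
Lumora: 0.5190×16.53 + 0.1985×51.47 + 0.1811×210.97 + 0.1014×398.72 = 97.4314 per 100 000.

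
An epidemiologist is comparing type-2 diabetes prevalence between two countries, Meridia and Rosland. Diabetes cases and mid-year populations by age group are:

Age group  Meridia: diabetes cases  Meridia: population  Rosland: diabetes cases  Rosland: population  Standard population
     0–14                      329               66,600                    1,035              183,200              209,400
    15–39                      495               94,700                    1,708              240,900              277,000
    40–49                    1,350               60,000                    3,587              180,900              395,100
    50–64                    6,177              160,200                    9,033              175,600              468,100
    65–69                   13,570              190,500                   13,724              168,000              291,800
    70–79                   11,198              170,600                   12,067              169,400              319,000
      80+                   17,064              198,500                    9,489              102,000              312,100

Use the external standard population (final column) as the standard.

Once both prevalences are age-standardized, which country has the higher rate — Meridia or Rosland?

Age-specific rates per 1,000 for Meridia: 4.940, 5.227, 22.500, 38.558, 71.234, 65.639, 85.965.
For Rosland: 5.650, 7.090, 19.829, 51.441, 81.690, 71.234, 93.029.
Standard total = 2,272,500; weights = 0.0921, 0.1219, 0.1739, 0.2060, 0.1284, 0.1404, 0.1373.
Meridia: 0.0921×4.940 + 0.1219×5.227 + 0.1739×22.500 + 0.2060×38.558 + 0.1284×71.234 + 0.1404×65.639 + 0.1373×85.965 = 43.1135 per 1,000.
Rosland: 0.0921×5.650 + 0.1219×7.090 + 0.1739×19.829 + 0.2060×51.441 + 0.1284×81.690 + 0.1404×71.234 + 0.1373×93.029 = 48.6935 per 1,000.
The crude rates (53.32 vs 41.51) would put Meridia higher, but that reflects its age composition; once standardized to a common age structure, Rosland has the higher underlying rate.

Rosland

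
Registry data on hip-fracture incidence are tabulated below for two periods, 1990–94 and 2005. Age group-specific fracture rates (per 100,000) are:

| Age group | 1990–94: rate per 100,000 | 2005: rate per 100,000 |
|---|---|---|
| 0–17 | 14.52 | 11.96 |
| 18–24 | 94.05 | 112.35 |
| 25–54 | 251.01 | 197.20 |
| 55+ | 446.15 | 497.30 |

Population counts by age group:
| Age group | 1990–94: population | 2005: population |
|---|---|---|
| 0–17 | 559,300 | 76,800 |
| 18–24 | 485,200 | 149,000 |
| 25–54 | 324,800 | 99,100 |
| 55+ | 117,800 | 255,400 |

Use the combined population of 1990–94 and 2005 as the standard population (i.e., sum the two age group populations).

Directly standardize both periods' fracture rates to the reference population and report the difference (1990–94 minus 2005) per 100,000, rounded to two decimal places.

-3.03

Combined standard total = 2,067,400; weights = 0.3077, 0.3068, 0.2050, 0.1805.
1990–94: 0.3077×14.52 + 0.3068×94.05 + 0.2050×251.01 + 0.1805×446.15 = 165.3231 per 100,000.
2005: 0.3077×11.96 + 0.3068×112.35 + 0.2050×197.20 + 0.1805×497.30 = 168.3494 per 100,000.
Difference = 165.3231 − 168.3494 = -3.0263.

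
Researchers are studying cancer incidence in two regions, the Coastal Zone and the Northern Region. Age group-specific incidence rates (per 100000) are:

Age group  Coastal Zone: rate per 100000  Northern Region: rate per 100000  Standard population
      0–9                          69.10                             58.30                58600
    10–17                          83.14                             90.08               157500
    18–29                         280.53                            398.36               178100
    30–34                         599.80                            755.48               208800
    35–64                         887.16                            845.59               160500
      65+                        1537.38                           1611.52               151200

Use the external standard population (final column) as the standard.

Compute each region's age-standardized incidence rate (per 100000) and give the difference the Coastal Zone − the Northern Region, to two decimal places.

Standard total = 914700; weights = 0.0641, 0.1722, 0.1947, 0.2283, 0.1755, 0.1653.
The Coastal Zone: 0.0641×69.10 + 0.1722×83.14 + 0.1947×280.53 + 0.2283×599.80 + 0.1755×887.16 + 0.1653×1537.38 = 620.0781 per 100000.
The Northern Region: 0.0641×58.30 + 0.1722×90.08 + 0.1947×398.36 + 0.2283×755.48 + 0.1755×845.59 + 0.1653×1611.52 = 684.0222 per 100000.
Difference = 620.0781 − 684.0222 = -63.9441.

-63.94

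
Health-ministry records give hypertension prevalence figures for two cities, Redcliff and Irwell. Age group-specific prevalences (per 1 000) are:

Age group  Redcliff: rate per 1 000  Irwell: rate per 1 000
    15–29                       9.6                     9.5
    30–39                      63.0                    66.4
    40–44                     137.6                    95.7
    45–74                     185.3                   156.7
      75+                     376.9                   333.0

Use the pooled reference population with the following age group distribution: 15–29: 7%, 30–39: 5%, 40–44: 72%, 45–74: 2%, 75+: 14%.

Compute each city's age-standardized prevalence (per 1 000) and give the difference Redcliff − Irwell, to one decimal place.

36.7

Standard weights: 0.07, 0.05, 0.72, 0.02, 0.14.
Redcliff: 0.0700×9.6 + 0.0500×63.0 + 0.7200×137.6 + 0.0200×185.3 + 0.1400×376.9 = 159.3660 per 1 000.
Irwell: 0.0700×9.5 + 0.0500×66.4 + 0.7200×95.7 + 0.0200×156.7 + 0.1400×333.0 = 122.6430 per 1 000.
Difference = 159.3660 − 122.6430 = 36.7230.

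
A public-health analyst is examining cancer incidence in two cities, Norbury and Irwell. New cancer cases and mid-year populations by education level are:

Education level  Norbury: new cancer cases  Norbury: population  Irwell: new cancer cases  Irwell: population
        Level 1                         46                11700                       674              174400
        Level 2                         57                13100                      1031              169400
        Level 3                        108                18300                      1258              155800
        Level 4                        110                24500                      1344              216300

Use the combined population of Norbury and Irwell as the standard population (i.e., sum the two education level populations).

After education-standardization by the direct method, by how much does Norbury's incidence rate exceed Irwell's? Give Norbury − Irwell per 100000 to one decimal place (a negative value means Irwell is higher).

Education-specific rates per 100000 for Norbury: 393.16, 435.11, 590.16, 448.98.
For Irwell: 386.47, 608.62, 807.45, 621.36.
Combined standard total = 783500; weights = 0.2375, 0.2329, 0.2222, 0.3073.
Norbury: 0.2375×393.16 + 0.2329×435.11 + 0.2222×590.16 + 0.3073×448.98 = 463.8644 per 100000.
Irwell: 0.2375×386.47 + 0.2329×608.62 + 0.2222×807.45 + 0.3073×621.36 = 603.9491 per 100000.
Difference = 463.8644 − 603.9491 = -140.0847.

-140.1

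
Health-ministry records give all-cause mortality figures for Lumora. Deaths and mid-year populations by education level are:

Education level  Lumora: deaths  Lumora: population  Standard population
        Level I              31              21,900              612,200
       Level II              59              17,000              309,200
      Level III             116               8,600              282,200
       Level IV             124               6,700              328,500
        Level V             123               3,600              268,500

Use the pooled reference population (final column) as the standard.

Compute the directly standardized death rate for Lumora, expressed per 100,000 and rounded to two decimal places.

1166.25

Education-specific rates per 100,000 for Lumora: 141.55, 347.06, 1348.84, 1850.75, 3416.67.
Standard total = 1,800,600; weights = 0.3400, 0.1717, 0.1567, 0.1824, 0.1491.
Standardized rate: 0.3400×141.55 + 0.1717×347.06 + 0.1567×1348.84 + 0.1824×1850.75 + 0.1491×3416.67 = 1166.2535 per 100,000.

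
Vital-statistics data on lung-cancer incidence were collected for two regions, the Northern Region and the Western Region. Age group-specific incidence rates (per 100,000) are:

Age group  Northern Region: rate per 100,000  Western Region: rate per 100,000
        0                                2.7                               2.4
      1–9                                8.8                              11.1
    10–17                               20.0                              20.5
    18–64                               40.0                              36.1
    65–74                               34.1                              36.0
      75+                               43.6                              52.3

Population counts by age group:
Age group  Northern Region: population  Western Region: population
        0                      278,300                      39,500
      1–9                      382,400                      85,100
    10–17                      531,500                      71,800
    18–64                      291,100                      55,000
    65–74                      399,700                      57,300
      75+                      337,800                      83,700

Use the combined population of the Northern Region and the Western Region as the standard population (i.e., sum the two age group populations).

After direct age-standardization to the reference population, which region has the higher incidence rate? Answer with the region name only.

Western Region

Combined standard total = 2,613,200; weights = 0.1216, 0.1789, 0.2309, 0.1324, 0.1749, 0.1613.
The Northern Region: 0.1216×2.7 + 0.1789×8.8 + 0.2309×20.0 + 0.1324×40.0 + 0.1749×34.1 + 0.1613×43.6 = 24.8137 per 100,000.
The Western Region: 0.1216×2.4 + 0.1789×11.1 + 0.2309×20.5 + 0.1324×36.1 + 0.1749×36.0 + 0.1613×52.3 = 26.5231 per 100,000.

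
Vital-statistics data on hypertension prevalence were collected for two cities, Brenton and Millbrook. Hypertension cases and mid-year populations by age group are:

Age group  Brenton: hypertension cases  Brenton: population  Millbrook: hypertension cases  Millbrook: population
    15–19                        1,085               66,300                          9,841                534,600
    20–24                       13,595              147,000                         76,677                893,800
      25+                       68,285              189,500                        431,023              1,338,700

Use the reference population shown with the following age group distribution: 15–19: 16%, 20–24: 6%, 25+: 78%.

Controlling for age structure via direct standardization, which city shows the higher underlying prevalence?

Age-specific rates per 1,000 for Brenton: 16.365, 92.483, 360.343.
For Millbrook: 18.408, 85.788, 321.971.
Standard weights: 0.16, 0.06, 0.78.
Brenton: 0.1600×16.365 + 0.0600×92.483 + 0.7800×360.343 = 289.2349 per 1,000.
Millbrook: 0.1600×18.408 + 0.0600×85.788 + 0.7800×321.971 = 259.2302 per 1,000.

Brenton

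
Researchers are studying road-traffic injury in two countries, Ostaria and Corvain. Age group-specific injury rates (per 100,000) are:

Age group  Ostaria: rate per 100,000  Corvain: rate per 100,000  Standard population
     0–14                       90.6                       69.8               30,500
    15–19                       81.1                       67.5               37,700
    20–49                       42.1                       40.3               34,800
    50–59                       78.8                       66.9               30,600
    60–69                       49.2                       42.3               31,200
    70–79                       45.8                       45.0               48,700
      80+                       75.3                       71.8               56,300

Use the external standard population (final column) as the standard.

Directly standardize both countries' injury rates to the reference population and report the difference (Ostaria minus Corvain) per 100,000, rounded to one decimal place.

7.5

Standard total = 269,800; weights = 0.1130, 0.1397, 0.1290, 0.1134, 0.1156, 0.1805, 0.2087.
Ostaria: 0.1130×90.6 + 0.1397×81.1 + 0.1290×42.1 + 0.1134×78.8 + 0.1156×49.2 + 0.1805×45.8 + 0.2087×75.3 = 65.6116 per 100,000.
Corvain: 0.1130×69.8 + 0.1397×67.5 + 0.1290×40.3 + 0.1134×66.9 + 0.1156×42.3 + 0.1805×45.0 + 0.2087×71.8 = 58.1054 per 100,000.
Difference = 65.6116 − 58.1054 = 7.5063.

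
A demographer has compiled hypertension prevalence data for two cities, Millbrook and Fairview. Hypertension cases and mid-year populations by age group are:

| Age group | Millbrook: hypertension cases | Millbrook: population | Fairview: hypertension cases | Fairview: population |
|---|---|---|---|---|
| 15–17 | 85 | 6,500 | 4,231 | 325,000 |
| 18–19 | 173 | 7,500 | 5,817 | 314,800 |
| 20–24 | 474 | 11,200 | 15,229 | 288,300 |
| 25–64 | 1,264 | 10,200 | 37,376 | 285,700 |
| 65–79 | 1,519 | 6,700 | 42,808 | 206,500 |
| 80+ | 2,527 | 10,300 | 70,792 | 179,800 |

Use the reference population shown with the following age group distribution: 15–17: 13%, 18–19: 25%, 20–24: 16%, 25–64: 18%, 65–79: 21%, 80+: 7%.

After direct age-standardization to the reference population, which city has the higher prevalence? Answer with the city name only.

Fairview

Age-specific rates per 1,000 for Millbrook: 13.077, 23.067, 42.321, 123.922, 226.716, 245.340.
For Fairview: 13.018, 18.478, 52.823, 130.823, 207.303, 393.726.
Standard weights: 0.13, 0.25, 0.16, 0.18, 0.21, 0.07.
Millbrook: 0.1300×13.077 + 0.2500×23.067 + 0.1600×42.321 + 0.1800×123.922 + 0.2100×226.716 + 0.0700×245.340 = 101.3282 per 1,000.
Fairview: 0.1300×13.018 + 0.2500×18.478 + 0.1600×52.823 + 0.1800×130.823 + 0.2100×207.303 + 0.0700×393.726 = 109.4062 per 1,000.
The crude rates (115.31 vs 110.15) would put Millbrook higher, but that reflects its age composition; once standardized to a common age structure, Fairview has the higher underlying rate.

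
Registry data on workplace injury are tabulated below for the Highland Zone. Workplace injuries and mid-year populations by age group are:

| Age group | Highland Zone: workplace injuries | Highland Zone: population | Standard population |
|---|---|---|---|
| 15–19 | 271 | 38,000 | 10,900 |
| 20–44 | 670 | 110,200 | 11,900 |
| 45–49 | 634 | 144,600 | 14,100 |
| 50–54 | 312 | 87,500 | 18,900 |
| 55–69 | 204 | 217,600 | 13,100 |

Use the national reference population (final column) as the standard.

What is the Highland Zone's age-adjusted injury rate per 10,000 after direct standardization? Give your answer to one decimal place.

42.3

Age-specific rates per 10,000 for the Highland Zone: 71.32, 60.80, 43.85, 35.66, 9.38.
Standard total = 68,900; weights = 0.1582, 0.1727, 0.2046, 0.2743, 0.1901.
Standardized rate: 0.1582×71.32 + 0.1727×60.80 + 0.2046×43.85 + 0.2743×35.66 + 0.1901×9.38 = 42.3192 per 10,000.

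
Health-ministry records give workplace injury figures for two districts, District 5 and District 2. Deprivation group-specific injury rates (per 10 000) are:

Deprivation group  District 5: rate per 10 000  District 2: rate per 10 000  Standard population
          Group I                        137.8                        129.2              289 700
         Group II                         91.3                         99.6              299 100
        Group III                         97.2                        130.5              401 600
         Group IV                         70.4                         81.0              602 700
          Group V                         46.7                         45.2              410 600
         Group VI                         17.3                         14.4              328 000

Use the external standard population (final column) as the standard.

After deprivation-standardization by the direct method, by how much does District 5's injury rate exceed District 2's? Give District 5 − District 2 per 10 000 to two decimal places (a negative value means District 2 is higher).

-7.80

Standard total = 2 331 700; weights = 0.1242, 0.1283, 0.1722, 0.2585, 0.1761, 0.1407.
District 5: 0.1242×137.8 + 0.1283×91.3 + 0.1722×97.2 + 0.2585×70.4 + 0.1761×46.7 + 0.1407×17.3 = 74.4279 per 10 000.
District 2: 0.1242×129.2 + 0.1283×99.6 + 0.1722×130.5 + 0.2585×81.0 + 0.1761×45.2 + 0.1407×14.4 = 82.2273 per 10 000.
Difference = 74.4279 − 82.2273 = -7.7994.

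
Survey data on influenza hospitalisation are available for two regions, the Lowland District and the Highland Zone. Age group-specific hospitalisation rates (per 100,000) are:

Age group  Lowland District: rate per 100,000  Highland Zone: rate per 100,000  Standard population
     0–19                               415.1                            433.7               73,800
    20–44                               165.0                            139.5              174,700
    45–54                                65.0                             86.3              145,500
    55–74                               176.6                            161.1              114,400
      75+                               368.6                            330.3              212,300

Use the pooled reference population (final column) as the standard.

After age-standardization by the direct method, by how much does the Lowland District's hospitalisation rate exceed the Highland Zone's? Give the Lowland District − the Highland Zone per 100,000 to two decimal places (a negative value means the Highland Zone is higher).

Standard total = 720,700; weights = 0.1024, 0.2424, 0.2019, 0.1587, 0.2946.
The Lowland District: 0.1024×415.1 + 0.2424×165.0 + 0.2019×65.0 + 0.1587×176.6 + 0.2946×368.6 = 232.2384 per 100,000.
The Highland Zone: 0.1024×433.7 + 0.2424×139.5 + 0.2019×86.3 + 0.1587×161.1 + 0.2946×330.3 = 218.5193 per 100,000.
Difference = 232.2384 − 218.5193 = 13.7190.

13.72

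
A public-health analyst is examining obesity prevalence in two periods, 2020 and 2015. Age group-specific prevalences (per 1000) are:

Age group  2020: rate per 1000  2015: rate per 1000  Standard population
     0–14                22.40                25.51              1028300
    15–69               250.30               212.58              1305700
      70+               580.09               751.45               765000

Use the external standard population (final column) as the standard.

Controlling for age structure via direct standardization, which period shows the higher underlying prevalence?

Standard total = 3099000; weights = 0.3318, 0.4213, 0.2469.
2020: 0.3318×22.40 + 0.4213×250.30 + 0.2469×580.09 = 256.0889 per 1000.
2015: 0.3318×25.51 + 0.4213×212.58 + 0.2469×751.45 = 283.5292 per 1000.

2015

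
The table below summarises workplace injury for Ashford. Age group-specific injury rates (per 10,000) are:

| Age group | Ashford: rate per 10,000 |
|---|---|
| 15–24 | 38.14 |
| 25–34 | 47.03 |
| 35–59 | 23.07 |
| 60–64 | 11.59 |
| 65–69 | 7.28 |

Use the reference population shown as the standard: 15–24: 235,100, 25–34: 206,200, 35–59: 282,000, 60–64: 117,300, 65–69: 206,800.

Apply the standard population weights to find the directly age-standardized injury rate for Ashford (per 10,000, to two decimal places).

Standard total = 1,047,400; weights = 0.2245, 0.1969, 0.2692, 0.1120, 0.1974.
Standardized rate: 0.2245×38.14 + 0.1969×47.03 + 0.2692×23.07 + 0.1120×11.59 + 0.1974×7.28 = 26.7663 per 10,000.

26.77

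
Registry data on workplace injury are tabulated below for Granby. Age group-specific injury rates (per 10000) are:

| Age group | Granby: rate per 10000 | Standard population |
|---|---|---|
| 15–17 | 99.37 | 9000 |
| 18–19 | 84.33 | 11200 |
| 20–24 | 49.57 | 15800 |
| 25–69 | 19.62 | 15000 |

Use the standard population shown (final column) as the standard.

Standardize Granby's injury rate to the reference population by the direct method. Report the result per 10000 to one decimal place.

57.2

Standard total = 51000; weights = 0.1765, 0.2196, 0.3098, 0.2941.
Standardized rate: 0.1765×99.37 + 0.2196×84.33 + 0.3098×49.57 + 0.2941×19.62 = 57.1830 per 10000.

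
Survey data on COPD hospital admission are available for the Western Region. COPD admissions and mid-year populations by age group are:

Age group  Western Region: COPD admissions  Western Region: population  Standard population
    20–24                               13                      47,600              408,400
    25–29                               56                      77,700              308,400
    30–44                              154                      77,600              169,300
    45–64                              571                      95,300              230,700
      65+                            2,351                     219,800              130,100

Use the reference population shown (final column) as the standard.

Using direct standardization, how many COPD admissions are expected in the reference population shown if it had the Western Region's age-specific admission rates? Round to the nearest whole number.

3444

Age-specific rates per 10,000 for the Western Region: 2.73, 7.21, 19.85, 59.92, 106.96.
Expected COPD admissions = Σ (standard pop × age-specific rate ÷ 10,000)
= 408,400×2.73/10,000 + 308,400×7.21/10,000 + 169,300×19.85/10,000 + 230,700×59.92/10,000 + 130,100×106.96/10,000
= 111.54 + 222.27 + 335.98 + 1382.26 + 1391.56 = 3443.61.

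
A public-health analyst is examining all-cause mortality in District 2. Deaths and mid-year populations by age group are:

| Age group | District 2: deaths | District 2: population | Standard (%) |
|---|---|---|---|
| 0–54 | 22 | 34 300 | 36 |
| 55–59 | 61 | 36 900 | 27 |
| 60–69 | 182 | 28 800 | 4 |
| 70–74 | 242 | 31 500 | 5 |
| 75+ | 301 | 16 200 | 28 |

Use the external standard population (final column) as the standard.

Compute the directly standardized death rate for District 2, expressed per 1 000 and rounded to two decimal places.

6.52

Age-specific rates per 1 000 for District 2: 0.641, 1.653, 6.319, 7.683, 18.580.
Standard weights: 0.36, 0.27, 0.04, 0.05, 0.28.
Standardized rate: 0.3600×0.641 + 0.2700×1.653 + 0.0400×6.319 + 0.0500×7.683 + 0.2800×18.580 = 6.5166 per 1 000.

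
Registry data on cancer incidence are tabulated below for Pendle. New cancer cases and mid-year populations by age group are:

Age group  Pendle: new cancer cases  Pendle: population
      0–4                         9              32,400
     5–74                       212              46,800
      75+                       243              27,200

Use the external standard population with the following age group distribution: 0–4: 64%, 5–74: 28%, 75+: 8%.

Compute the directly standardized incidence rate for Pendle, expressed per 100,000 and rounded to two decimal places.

Age-specific rates per 100,000 for Pendle: 27.78, 452.99, 893.38.
Standard weights: 0.64, 0.28, 0.08.
Standardized rate: 0.6400×27.78 + 0.2800×452.99 + 0.0800×893.38 = 216.0860 per 100,000.

216.09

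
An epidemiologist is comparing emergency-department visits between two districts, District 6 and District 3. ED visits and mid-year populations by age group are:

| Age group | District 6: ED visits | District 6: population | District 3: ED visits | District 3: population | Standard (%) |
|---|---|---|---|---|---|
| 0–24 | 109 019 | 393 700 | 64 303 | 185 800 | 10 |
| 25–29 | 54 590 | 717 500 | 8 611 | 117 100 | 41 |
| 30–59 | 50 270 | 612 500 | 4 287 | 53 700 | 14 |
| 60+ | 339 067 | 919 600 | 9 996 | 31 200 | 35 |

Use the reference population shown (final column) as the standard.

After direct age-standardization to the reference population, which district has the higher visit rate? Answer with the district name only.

District 6

Age-specific rates per 1 000 for District 6: 276.909, 76.084, 82.073, 368.711.
For District 3: 346.087, 73.535, 79.832, 320.385.
Standard weights: 0.10, 0.41, 0.14, 0.35.
District 6: 0.1000×276.909 + 0.4100×76.084 + 0.1400×82.073 + 0.3500×368.711 = 199.4244 per 1 000.
District 3: 0.1000×346.087 + 0.4100×73.535 + 0.1400×79.832 + 0.3500×320.385 = 188.0694 per 1 000.
The crude rates (209.19 vs 224.85) would put District 3 higher, but that reflects its age composition; once standardized to a common age structure, District 6 has the higher underlying rate.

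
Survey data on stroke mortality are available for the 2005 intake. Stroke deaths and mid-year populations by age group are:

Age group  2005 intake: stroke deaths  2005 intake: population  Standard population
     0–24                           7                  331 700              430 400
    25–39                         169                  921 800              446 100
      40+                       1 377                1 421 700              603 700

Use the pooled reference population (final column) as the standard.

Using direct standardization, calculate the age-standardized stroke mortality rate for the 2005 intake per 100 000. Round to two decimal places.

Age-specific rates per 100 000 for the 2005 intake: 2.11, 18.33, 96.86.
Standard total = 1 480 200; weights = 0.2908, 0.3014, 0.4079.
Standardized rate: 0.2908×2.11 + 0.3014×18.33 + 0.4079×96.86 = 45.6417 per 100 000.

45.64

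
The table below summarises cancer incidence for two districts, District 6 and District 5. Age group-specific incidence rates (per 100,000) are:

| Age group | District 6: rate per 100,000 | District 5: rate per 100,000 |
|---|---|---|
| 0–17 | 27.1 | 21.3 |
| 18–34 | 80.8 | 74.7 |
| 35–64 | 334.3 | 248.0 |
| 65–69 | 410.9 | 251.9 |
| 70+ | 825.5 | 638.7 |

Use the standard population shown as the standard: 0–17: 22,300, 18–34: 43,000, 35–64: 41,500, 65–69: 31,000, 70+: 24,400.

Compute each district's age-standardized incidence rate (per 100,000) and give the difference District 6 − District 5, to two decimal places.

82.98

Standard total = 162,200; weights = 0.1375, 0.2651, 0.2559, 0.1911, 0.1504.
District 6: 0.1375×27.1 + 0.2651×80.8 + 0.2559×334.3 + 0.1911×410.9 + 0.1504×825.5 = 313.3926 per 100,000.
District 5: 0.1375×21.3 + 0.2651×74.7 + 0.2559×248.0 + 0.1911×251.9 + 0.1504×638.7 = 230.4086 per 100,000.
Difference = 313.3926 − 230.4086 = 82.9840.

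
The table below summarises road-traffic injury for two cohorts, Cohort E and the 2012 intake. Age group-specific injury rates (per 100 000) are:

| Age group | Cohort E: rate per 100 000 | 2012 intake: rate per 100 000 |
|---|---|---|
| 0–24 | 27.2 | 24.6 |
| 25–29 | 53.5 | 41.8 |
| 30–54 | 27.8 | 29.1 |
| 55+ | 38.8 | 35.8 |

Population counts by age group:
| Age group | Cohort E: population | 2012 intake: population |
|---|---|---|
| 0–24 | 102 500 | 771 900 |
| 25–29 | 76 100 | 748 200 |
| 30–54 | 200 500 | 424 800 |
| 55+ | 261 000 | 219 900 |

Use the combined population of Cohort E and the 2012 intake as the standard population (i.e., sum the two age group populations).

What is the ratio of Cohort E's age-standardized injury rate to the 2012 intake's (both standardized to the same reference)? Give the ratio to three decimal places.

Combined standard total = 2 804 900; weights = 0.3117, 0.2939, 0.2229, 0.1714.
Cohort E: 0.3117×27.2 + 0.2939×53.5 + 0.2229×27.8 + 0.1714×38.8 = 37.0516 per 100 000.
The 2012 intake: 0.3117×24.6 + 0.2939×41.8 + 0.2229×29.1 + 0.1714×35.8 = 32.5781 per 100 000.
Ratio = 37.0516 ÷ 32.5781 = 1.13731.

1.137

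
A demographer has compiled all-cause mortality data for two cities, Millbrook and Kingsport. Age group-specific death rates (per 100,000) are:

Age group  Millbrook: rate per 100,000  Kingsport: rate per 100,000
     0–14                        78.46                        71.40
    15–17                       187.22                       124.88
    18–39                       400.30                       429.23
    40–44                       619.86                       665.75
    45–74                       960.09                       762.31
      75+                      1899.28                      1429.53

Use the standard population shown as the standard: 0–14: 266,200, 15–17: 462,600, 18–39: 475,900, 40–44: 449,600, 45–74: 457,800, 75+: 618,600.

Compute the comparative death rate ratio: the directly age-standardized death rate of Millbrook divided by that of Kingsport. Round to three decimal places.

1.208

Standard total = 2,730,700; weights = 0.0975, 0.1694, 0.1743, 0.1646, 0.1676, 0.2265.
Millbrook: 0.0975×78.46 + 0.1694×187.22 + 0.1743×400.30 + 0.1646×619.86 + 0.1676×960.09 + 0.2265×1899.28 = 802.3985 per 100,000.
Kingsport: 0.0975×71.40 + 0.1694×124.88 + 0.1743×429.23 + 0.1646×665.75 + 0.1676×762.31 + 0.2265×1429.53 = 664.1743 per 100,000.
Ratio = 802.3985 ÷ 664.1743 = 1.20811.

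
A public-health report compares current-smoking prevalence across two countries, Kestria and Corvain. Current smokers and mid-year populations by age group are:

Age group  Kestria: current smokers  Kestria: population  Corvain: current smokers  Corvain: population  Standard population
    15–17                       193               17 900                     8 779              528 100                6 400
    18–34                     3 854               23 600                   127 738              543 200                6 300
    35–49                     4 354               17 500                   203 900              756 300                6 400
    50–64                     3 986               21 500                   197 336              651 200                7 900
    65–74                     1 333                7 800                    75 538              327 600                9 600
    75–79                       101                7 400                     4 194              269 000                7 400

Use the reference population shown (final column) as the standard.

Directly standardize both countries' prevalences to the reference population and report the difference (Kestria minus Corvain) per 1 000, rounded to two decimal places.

Age-specific rates per 1 000 for Kestria: 10.782, 163.305, 248.800, 185.395, 170.897, 13.649.
For Corvain: 16.624, 235.158, 269.602, 303.034, 230.580, 15.591.
Standard total = 44 000; weights = 0.1455, 0.1432, 0.1455, 0.1795, 0.2182, 0.1682.
Kestria: 0.1455×10.782 + 0.1432×163.305 + 0.1455×248.800 + 0.1795×185.395 + 0.2182×170.897 + 0.1682×13.649 = 134.0088 per 1 000.
Corvain: 0.1455×16.624 + 0.1432×235.158 + 0.1455×269.602 + 0.1795×303.034 + 0.2182×230.580 + 0.1682×15.591 = 182.6422 per 1 000.
Difference = 134.0088 − 182.6422 = -48.6334.

-48.63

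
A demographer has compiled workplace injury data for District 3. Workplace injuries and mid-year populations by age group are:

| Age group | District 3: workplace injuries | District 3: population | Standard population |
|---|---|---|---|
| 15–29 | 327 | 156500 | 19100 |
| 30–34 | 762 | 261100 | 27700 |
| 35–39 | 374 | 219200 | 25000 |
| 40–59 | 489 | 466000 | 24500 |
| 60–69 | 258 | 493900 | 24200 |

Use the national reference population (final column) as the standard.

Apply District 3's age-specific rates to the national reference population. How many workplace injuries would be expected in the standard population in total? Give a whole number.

202

Age-specific rates per 10000 for District 3: 20.89, 29.18, 17.06, 10.49, 5.22.
Expected workplace injuries = Σ (standard pop × age-specific rate ÷ 10000)
= 19100×20.89/10000 + 27700×29.18/10000 + 25000×17.06/10000 + 24500×10.49/10000 + 24200×5.22/10000
= 39.91 + 80.84 + 42.66 + 25.71 + 12.64 = 201.75.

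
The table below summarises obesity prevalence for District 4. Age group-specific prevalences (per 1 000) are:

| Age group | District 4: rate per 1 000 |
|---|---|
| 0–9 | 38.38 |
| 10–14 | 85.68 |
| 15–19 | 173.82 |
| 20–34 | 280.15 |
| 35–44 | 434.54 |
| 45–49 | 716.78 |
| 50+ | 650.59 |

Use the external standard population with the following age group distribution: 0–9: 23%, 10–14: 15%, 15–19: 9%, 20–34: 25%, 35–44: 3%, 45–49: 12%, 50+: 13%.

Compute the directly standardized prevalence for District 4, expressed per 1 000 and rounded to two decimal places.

Standard weights: 0.23, 0.15, 0.09, 0.25, 0.03, 0.12, 0.13.
Standardized rate: 0.2300×38.38 + 0.1500×85.68 + 0.0900×173.82 + 0.2500×280.15 + 0.0300×434.54 + 0.1200×716.78 + 0.1300×650.59 = 290.9872 per 1 000.

290.99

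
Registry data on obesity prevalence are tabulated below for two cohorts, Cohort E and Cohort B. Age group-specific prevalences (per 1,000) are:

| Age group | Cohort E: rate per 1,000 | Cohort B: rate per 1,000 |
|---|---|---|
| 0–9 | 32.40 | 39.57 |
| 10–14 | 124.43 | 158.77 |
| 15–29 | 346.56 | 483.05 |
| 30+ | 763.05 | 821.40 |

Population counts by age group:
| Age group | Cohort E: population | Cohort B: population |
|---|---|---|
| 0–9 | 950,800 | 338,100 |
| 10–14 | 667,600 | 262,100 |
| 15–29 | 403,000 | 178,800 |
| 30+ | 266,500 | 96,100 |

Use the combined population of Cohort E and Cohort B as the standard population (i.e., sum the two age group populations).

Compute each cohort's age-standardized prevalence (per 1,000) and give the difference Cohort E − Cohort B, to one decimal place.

Combined standard total = 3,163,000; weights = 0.4075, 0.2939, 0.1839, 0.1146.
Cohort E: 0.4075×32.40 + 0.2939×124.43 + 0.1839×346.56 + 0.1146×763.05 = 200.9970 per 1,000.
Cohort B: 0.4075×39.57 + 0.2939×158.77 + 0.1839×483.05 + 0.1146×821.40 = 245.8073 per 1,000.
Difference = 200.9970 − 245.8073 = -44.8103.

-44.8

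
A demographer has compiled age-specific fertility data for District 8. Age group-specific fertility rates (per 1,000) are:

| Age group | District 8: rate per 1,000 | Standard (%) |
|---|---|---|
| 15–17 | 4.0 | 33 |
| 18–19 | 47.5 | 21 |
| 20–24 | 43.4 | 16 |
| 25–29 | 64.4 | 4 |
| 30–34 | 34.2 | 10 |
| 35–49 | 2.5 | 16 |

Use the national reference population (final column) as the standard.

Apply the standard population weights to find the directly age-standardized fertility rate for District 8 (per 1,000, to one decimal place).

Standard weights: 0.33, 0.21, 0.16, 0.04, 0.10, 0.16.
Standardized rate: 0.3300×4.0 + 0.2100×47.5 + 0.1600×43.4 + 0.0400×64.4 + 0.1000×34.2 + 0.1600×2.5 = 24.6350 per 1,000.

24.6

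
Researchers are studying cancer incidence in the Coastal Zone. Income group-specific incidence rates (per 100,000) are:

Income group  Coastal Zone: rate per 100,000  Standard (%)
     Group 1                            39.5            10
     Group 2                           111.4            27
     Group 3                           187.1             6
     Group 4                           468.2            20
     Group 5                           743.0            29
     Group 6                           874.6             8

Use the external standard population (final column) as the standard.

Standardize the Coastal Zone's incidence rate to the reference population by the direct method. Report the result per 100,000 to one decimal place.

Standard weights: 0.10, 0.27, 0.06, 0.20, 0.29, 0.08.
Standardized rate: 0.1000×39.5 + 0.2700×111.4 + 0.0600×187.1 + 0.2000×468.2 + 0.2900×743.0 + 0.0800×874.6 = 424.3320 per 100,000.

424.3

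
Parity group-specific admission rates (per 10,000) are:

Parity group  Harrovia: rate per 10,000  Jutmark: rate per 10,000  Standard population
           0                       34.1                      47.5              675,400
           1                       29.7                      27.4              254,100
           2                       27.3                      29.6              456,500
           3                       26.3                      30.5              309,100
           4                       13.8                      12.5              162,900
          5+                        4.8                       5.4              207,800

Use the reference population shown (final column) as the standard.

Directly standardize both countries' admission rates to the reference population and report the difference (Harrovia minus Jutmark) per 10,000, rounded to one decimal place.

Standard total = 2,065,800; weights = 0.3269, 0.1230, 0.2210, 0.1496, 0.0789, 0.1006.
Harrovia: 0.3269×34.1 + 0.1230×29.7 + 0.2210×27.3 + 0.1496×26.3 + 0.0789×13.8 + 0.1006×4.8 = 26.3410 per 10,000.
Jutmark: 0.3269×47.5 + 0.1230×27.4 + 0.2210×29.6 + 0.1496×30.5 + 0.0789×12.5 + 0.1006×5.4 = 31.5336 per 10,000.
Difference = 26.3410 − 31.5336 = -5.1927.

-5.2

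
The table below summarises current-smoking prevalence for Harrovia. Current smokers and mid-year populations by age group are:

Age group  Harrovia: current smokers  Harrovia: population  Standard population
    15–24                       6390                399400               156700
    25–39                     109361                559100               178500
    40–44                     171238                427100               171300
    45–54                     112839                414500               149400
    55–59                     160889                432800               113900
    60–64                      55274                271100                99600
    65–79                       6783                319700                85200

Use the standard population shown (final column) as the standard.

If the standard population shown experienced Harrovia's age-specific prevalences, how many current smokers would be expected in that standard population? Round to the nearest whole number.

Age-specific rates per 1000 for Harrovia: 15.999, 195.602, 400.932, 272.229, 371.740, 203.888, 21.217.
Expected current smokers = Σ (standard pop × age-specific rate ÷ 1000)
= 156700×15.999/1000 + 178500×195.602/1000 + 171300×400.932/1000 + 149400×272.229/1000 + 113900×371.740/1000 + 99600×203.888/1000 + 85200×21.217/1000
= 2507.04 + 34914.93 + 68679.63 + 40671.04 + 42341.17 + 20307.23 + 1807.67 = 211228.71.

211229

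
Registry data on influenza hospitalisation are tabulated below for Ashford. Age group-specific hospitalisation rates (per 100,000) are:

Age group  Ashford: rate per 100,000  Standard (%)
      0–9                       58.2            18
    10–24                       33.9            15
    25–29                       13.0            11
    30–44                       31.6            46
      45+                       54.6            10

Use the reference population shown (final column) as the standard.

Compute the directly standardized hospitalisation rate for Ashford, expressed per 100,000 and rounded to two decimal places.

Standard weights: 0.18, 0.15, 0.11, 0.46, 0.10.
Standardized rate: 0.1800×58.2 + 0.1500×33.9 + 0.1100×13.0 + 0.4600×31.6 + 0.1000×54.6 = 36.9870 per 100,000.

36.99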